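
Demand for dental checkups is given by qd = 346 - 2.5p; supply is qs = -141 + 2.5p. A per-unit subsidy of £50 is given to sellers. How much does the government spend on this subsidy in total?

Pre-subsidy: 346 - 2.5p = -141 + 2.5p gives p* = 97.4, q* = 102.5.
With the subsidy, sellers receive ps = pb + 50 for each unit, where pb is the price buyers pay.
Supply in terms of pb becomes qs = -141 + 2.5(pb + 50) = -16 + 2.5pb. Setting this equal to demand: 346 - 2.5pb = -16 + 2.5pb, so pb = 72.4.
Sellers receive ps = 72.4 + 50 = 122.4; q' = 346 − 2.5·72.4 = 165.
Government outlay = subsidy × quantity = 50 × 165 = 8250.

Government cost = £8250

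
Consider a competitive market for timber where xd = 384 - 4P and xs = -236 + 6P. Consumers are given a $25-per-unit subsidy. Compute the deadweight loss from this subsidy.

Deadweight loss = $750

Pre-subsidy: 384 - 4P = -236 + 6P gives P* = 62, x* = 136.
With the rebate, buyers effectively pay Pb = Ps − 25, where Ps is the price sellers receive.
Demand in terms of Ps becomes xd = 384 − 4(Ps − 25) = 484 - 4Ps. Setting this equal to supply: 484 - 4Ps = -236 + 6Ps, so Ps = 72.
Buyers pay Pb = 72 − 25 = 47; x' = -236 + 6·72 = 196.
The subsidy expands output by 196 − 136 = 60 past the efficient level; on those units the gap between marginal cost and willingness to pay runs from 0 up to 25.
DWL = ½ × 25 × 60 = 750.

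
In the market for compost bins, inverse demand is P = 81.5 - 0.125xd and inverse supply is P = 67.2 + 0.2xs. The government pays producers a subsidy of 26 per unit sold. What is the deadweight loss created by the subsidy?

Pre-subsidy: 81.5 - 0.125x = 67.2 + 0.2x gives x* = 44 and P* = 76.
With the subsidy, sellers receive Ps = Pb + 26 for each unit, where Pb is the price buyers pay.
On the curves, Pb = 81.5 - 0.125x and Ps = 67.2 + 0.2x; the wedge Ps − Pb = 26 gives 67.2 + 0.2x − (81.5 - 0.125x) = 26, so x' = 124.
Then Pb = 81.5 − 0.125·124 = 66 and Ps = 67.2 + 0.2·124 = 92.
The subsidy expands output by 124 − 44 = 80 past the efficient level; on those units the gap between marginal cost and willingness to pay runs from 0 up to 26.
DWL = ½ × 26 × 80 = 1040.

Deadweight loss = 1040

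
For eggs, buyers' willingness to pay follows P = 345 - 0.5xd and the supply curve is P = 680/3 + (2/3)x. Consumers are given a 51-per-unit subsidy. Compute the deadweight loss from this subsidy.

Deadweight loss = 7803/7

Pre-subsidy: 345 - 0.5x = 680/3 + (2/3)x gives x* = 710/7 and P* = 2060/7.
With the rebate, buyers effectively pay Pb = Ps − 51, where Ps is the price sellers receive.
On the curves, Pb = 345 - 0.5x and Ps = 680/3 + (2/3)x; the wedge Ps − Pb = 51 gives 680/3 + (2/3)x − (345 - 0.5x) = 51, so x' = 1016/7.
Then Pb = 345 − 0.5·(1016/7) = 1907/7 and Ps = 680/3 + (2/3)·(1016/7) = 2264/7.
The subsidy expands output by 1016/7 − 710/7 = 306/7 past the efficient level; on those units the gap between marginal cost and willingness to pay runs from 0 up to 51.
DWL = ½ × 51 × 306/7 = 7803/7.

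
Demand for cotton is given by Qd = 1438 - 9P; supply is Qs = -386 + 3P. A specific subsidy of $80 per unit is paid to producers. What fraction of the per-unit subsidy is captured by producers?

Pre-subsidy: 1438 - 9P = -386 + 3P gives P* = 152, Q* = 70.
With the subsidy, sellers receive Ps = Pb + 80 for each unit, where Pb is the price buyers pay.
Supply in terms of Pb becomes Qs = -386 + 3(Pb + 80) = -146 + 3Pb. Setting this equal to demand: 1438 - 9Pb = -146 + 3Pb, so Pb = 132.
Sellers receive Ps = 132 + 80 = 212; Q' = 1438 − 9·132 = 250.
Buyers' price falls by P* − Pb = 152 − 132 = 20; sellers' price rises by Ps − P* = 212 − 152 = 60.
So producers capture 60/80 = 0.75 of each unit of subsidy.

Producer share = 0.75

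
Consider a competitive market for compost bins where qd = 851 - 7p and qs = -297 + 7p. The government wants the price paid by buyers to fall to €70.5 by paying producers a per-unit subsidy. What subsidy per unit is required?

At a buyer price of 70.5, quantity demanded is 851 − 7·70.5 = 357.5.
Sellers supply 357.5 only when they receive ps with -297 + 7·ps = 357.5, i.e. ps = 93.5.
s = ps − pb = 93.5 − 70.5 = 23.

Required subsidy s = €23 per unit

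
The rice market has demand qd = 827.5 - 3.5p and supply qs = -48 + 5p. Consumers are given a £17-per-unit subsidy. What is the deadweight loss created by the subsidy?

Deadweight loss = £297.5

Pre-subsidy: 827.5 - 3.5p = -48 + 5p gives p* = 103, q* = 467.
With the rebate, buyers effectively pay pb = ps − 17, where ps is the price sellers receive.
Demand in terms of ps becomes qd = 827.5 − 3.5(ps − 17) = 887 - 3.5ps. Setting this equal to supply: 887 - 3.5ps = -48 + 5ps, so ps = 110.
Buyers pay pb = 110 − 17 = 93; q' = -48 + 5·110 = 502.
The subsidy expands output by 502 − 467 = 35 past the efficient level; on those units the gap between marginal cost and willingness to pay runs from 0 up to 17.
DWL = ½ × 17 × 35 = 297.5.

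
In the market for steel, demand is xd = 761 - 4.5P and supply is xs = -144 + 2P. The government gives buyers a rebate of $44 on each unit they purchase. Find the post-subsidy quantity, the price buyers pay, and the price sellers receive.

x' = 2540/13; buyers pay 1634/13; sellers receive 2206/13

Pre-subsidy: 761 - 4.5P = -144 + 2P gives P* = 1810/13, x* = 1748/13.
With the rebate, buyers effectively pay Pb = Ps − 44, where Ps is the price sellers receive.
Demand in terms of Ps becomes xd = 761 − 4.5(Ps − 44) = 959 - 4.5Ps. Setting this equal to supply: 959 - 4.5Ps = -144 + 2Ps, so Ps = 2206/13.
Buyers pay Pb = 2206/13 − 44 = 1634/13; x' = -144 + 2·(2206/13) = 2540/13.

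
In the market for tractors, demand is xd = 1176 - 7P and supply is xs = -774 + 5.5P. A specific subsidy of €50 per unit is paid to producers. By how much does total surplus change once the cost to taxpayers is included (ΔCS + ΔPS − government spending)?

Net change in total surplus = -€3850

Pre-subsidy: 1176 - 7P = -774 + 5.5P gives P* = 156, x* = 84.
With the subsidy, sellers receive Ps = Pb + 50 for each unit, where Pb is the price buyers pay.
Supply in terms of Pb becomes xs = -774 + 5.5(Pb + 50) = -499 + 5.5Pb. Setting this equal to demand: 1176 - 7Pb = -499 + 5.5Pb, so Pb = 134.
Sellers receive Ps = 134 + 50 = 184; x' = 1176 − 7·134 = 238.
ΔCS = ½(84 + 238)(156 − 134) = 3542; ΔPS = ½(84 + 238)(184 − 156) = 4508.
Government spending = 50 × 238 = 11900.
Net change = 3542 + 4508 − 11900 = -3850. The loss equals the DWL triangle ½·50·154.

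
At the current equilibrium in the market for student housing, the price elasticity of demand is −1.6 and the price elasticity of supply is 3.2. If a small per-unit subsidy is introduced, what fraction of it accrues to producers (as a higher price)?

Producer share = 1/3

For a small subsidy around the equilibrium, the benefit split depends on the relative slopes, which at a point are proportional to the elasticities.
Buyer share = εs/(εs + |εd|) = 3.2/(3.2 + 1.6) = 2/3; seller share = |εd|/(εs + |εd|) = 1/3.
So producers capture 1/3 of the subsidy.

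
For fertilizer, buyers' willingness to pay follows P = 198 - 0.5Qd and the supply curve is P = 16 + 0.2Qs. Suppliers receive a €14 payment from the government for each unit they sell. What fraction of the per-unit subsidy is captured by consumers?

Consumer share = 5/7

Pre-subsidy: 198 - 0.5Q = 16 + 0.2Q gives Q* = 260 and P* = 68.
With the subsidy, sellers receive Ps = Pb + 14 for each unit, where Pb is the price buyers pay.
On the curves, Pb = 198 - 0.5Q and Ps = 16 + 0.2Q; the wedge Ps − Pb = 14 gives 16 + 0.2Q − (198 - 0.5Q) = 14, so Q' = 280.
Then Pb = 198 − 0.5·280 = 58 and Ps = 16 + 0.2·280 = 72.
Buyers' price falls by P* − Pb = 68 − 58 = 10; sellers' price rises by Ps − P* = 72 − 68 = 4.
So consumers capture 10/14 = 5/7 of each unit of subsidy.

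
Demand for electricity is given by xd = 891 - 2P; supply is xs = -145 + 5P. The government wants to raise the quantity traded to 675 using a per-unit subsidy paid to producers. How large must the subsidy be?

Required subsidy s = 56 per unit

At x = 675, invert demand for the buyer price: Pb = (891 − 675)/2 = 108; invert supply for the seller price: Ps = (675 − (-145))/5 = 164.
The subsidy must fill the gap: s = Ps − Pb = 164 − 108 = 56.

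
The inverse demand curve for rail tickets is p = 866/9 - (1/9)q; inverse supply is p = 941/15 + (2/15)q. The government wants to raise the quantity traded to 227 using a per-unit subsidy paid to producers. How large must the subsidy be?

At q = 227, from the demand curve buyers pay pb = 866/9 − (1/9)·227 = 71; from the supply curve sellers need ps = 941/15 + (2/15)·227 = 93.
The subsidy must fill the gap: s = ps − pb = 93 − 71 = 22.

Required subsidy s = 22 per unit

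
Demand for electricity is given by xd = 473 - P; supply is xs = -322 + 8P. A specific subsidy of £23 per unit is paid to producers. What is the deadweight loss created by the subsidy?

Deadweight loss = 2116/9

Pre-subsidy: 473 - P = -322 + 8P gives P* = 265/3, x* = 1154/3.
With the subsidy, sellers receive Ps = Pb + 23 for each unit, where Pb is the price buyers pay.
Supply in terms of Pb becomes xs = -322 + 8(Pb + 23) = -138 + 8Pb. Setting this equal to demand: 473 - Pb = -138 + 8Pb, so Pb = 611/9.
Sellers receive Ps = 611/9 + 23 = 818/9; x' = 473 − 1·(611/9) = 3646/9.
The subsidy expands output by 3646/9 − 1154/3 = 184/9 past the efficient level; on those units the gap between marginal cost and willingness to pay runs from 0 up to 23.
DWL = ½ × 23 × 184/9 = 2116/9.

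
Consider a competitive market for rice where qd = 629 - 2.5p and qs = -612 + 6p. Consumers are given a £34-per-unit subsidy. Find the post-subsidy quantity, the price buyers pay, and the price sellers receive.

Pre-subsidy: 629 - 2.5p = -612 + 6p gives p* = 146, q* = 264.
With the rebate, buyers effectively pay pb = ps − 34, where ps is the price sellers receive.
Demand in terms of ps becomes qd = 629 − 2.5(ps − 34) = 714 - 2.5ps. Setting this equal to supply: 714 - 2.5ps = -612 + 6ps, so ps = 156.
Buyers pay pb = 156 − 34 = 122; q' = -612 + 6·156 = 324.

q' = 324; buyers pay £122; sellers receive £156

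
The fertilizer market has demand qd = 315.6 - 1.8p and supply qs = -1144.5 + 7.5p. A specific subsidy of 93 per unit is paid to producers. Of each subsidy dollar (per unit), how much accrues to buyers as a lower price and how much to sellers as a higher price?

Buyers gain 75 per unit; sellers gain 18 per unit

Pre-subsidy: 315.6 - 1.8p = -1144.5 + 7.5p gives p* = 157, q* = 33.
With the subsidy, sellers receive ps = pb + 93 for each unit, where pb is the price buyers pay.
Supply in terms of pb becomes qs = -1144.5 + 7.5(pb + 93) = -447 + 7.5pb. Setting this equal to demand: 315.6 - 1.8pb = -447 + 7.5pb, so pb = 82.
Sellers receive ps = 82 + 93 = 175; q' = 315.6 − 1.8·82 = 168.
Buyers' price falls by p* − pb = 157 − 82 = 75; sellers' price rises by ps − p* = 175 − 157 = 18.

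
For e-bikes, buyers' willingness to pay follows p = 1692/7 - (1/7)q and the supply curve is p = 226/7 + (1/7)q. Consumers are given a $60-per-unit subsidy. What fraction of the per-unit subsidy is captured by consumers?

Pre-subsidy: 1692/7 - (1/7)q = 226/7 + (1/7)q gives q* = 733 and p* = 137.
With the rebate, buyers effectively pay pb = ps − 60, where ps is the price sellers receive.
On the curves, pb = 1692/7 - (1/7)q and ps = 226/7 + (1/7)q; the wedge ps − pb = 60 gives 226/7 + (1/7)q − (1692/7 - (1/7)q) = 60, so q' = 943.
Then pb = 1692/7 − (1/7)·943 = 107 and ps = 226/7 + (1/7)·943 = 167.
Buyers' price falls by p* − pb = 137 − 107 = 30; sellers' price rises by ps − p* = 167 − 137 = 30.
So consumers capture 30/60 = 0.5 of each unit of subsidy.

Consumer share = 0.5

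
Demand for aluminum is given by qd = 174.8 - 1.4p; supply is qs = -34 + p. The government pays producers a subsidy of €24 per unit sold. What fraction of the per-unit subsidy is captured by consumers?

Consumer share = 5/12

Pre-subsidy: 174.8 - 1.4p = -34 + p gives p* = 87, q* = 53.
With the subsidy, sellers receive ps = pb + 24 for each unit, where pb is the price buyers pay.
Supply in terms of pb becomes qs = -34 + 1(pb + 24) = -10 + pb. Setting this equal to demand: 174.8 - 1.4pb = -10 + pb, so pb = 77.
Sellers receive ps = 77 + 24 = 101; q' = 174.8 − 1.4·77 = 67.
Buyers' price falls by p* − pb = 87 − 77 = 10; sellers' price rises by ps − p* = 101 − 87 = 14.
So consumers capture 10/24 = 5/12 of each unit of subsidy.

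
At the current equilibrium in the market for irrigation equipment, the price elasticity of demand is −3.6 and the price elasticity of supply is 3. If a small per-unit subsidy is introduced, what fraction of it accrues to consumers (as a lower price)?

Consumer share = 5/11

For a small subsidy around the equilibrium, the benefit split depends on the relative slopes, which at a point are proportional to the elasticities.
Buyer share = εs/(εs + |εd|) = 3/(3 + 3.6) = 5/11; seller share = |εd|/(εs + |εd|) = 6/11.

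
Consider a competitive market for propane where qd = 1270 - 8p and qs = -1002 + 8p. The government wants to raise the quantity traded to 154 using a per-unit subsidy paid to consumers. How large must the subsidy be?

At q = 154, invert demand for the buyer price: pb = (1270 − 154)/8 = 139.5; invert supply for the seller price: ps = (154 − (-1002))/8 = 144.5.
The subsidy must fill the gap: s = ps − pb = 144.5 − 139.5 = 5.

Required subsidy s = 5 per unit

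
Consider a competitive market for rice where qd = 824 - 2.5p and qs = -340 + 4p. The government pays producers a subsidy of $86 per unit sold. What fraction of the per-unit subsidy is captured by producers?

Pre-subsidy: 824 - 2.5p = -340 + 4p gives p* = 2328/13, q* = 4892/13.
With the subsidy, sellers receive ps = pb + 86 for each unit, where pb is the price buyers pay.
Supply in terms of pb becomes qs = -340 + 4(pb + 86) = 4 + 4pb. Setting this equal to demand: 824 - 2.5pb = 4 + 4pb, so pb = 1640/13.
Sellers receive ps = 1640/13 + 86 = 2758/13; q' = 824 − 2.5·(1640/13) = 6612/13.
Buyers' price falls by p* − pb = 2328/13 − 1640/13 = 688/13; sellers' price rises by ps − p* = 2758/13 − 2328/13 = 430/13.
So producers capture (430/13)/86 = 5/13 of each unit of subsidy.

Producer share = 5/13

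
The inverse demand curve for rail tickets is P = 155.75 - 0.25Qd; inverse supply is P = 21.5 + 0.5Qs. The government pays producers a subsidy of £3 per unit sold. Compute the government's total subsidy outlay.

Pre-subsidy: 155.75 - 0.25Q = 21.5 + 0.5Q gives Q* = 179 and P* = 111.
With the subsidy, sellers receive Ps = Pb + 3 for each unit, where Pb is the price buyers pay.
On the curves, Pb = 155.75 - 0.25Q and Ps = 21.5 + 0.5Q; the wedge Ps − Pb = 3 gives 21.5 + 0.5Q − (155.75 - 0.25Q) = 3, so Q' = 183.
Then Pb = 155.75 − 0.25·183 = 110 and Ps = 21.5 + 0.5·183 = 113.
Government outlay = subsidy × quantity = 3 × 183 = 549.

Government cost = £549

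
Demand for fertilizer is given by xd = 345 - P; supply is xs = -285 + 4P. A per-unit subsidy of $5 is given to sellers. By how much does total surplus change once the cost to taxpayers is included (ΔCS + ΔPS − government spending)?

Pre-subsidy: 345 - P = -285 + 4P gives P* = 126, x* = 219.
With the subsidy, sellers receive Ps = Pb + 5 for each unit, where Pb is the price buyers pay.
Supply in terms of Pb becomes xs = -285 + 4(Pb + 5) = -265 + 4Pb. Setting this equal to demand: 345 - Pb = -265 + 4Pb, so Pb = 122.
Sellers receive Ps = 122 + 5 = 127; x' = 345 − 1·122 = 223.
ΔCS = ½(219 + 223)(126 − 122) = 884; ΔPS = ½(219 + 223)(127 − 126) = 221.
Government spending = 5 × 223 = 1115.
Net change = 884 + 221 − 1115 = -10. The loss equals the DWL triangle ½·5·4.

Net change in total surplus = -$10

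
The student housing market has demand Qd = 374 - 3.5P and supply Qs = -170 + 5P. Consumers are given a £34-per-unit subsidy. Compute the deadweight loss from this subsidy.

Pre-subsidy: 374 - 3.5P = -170 + 5P gives P* = 64, Q* = 150.
With the rebate, buyers effectively pay Pb = Ps − 34, where Ps is the price sellers receive.
Demand in terms of Ps becomes Qd = 374 − 3.5(Ps − 34) = 493 - 3.5Ps. Setting this equal to supply: 493 - 3.5Ps = -170 + 5Ps, so Ps = 78.
Buyers pay Pb = 78 − 34 = 44; Q' = -170 + 5·78 = 220.
The subsidy expands output by 220 − 150 = 70 past the efficient level; on those units the gap between marginal cost and willingness to pay runs from 0 up to 34.
DWL = ½ × 34 × 70 = 1190.

Deadweight loss = £1190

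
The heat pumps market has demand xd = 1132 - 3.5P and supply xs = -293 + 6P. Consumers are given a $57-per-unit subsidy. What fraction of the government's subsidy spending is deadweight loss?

Pre-subsidy: 1132 - 3.5P = -293 + 6P gives P* = 150, x* = 607.
With the rebate, buyers effectively pay Pb = Ps − 57, where Ps is the price sellers receive.
Demand in terms of Ps becomes xd = 1132 − 3.5(Ps − 57) = 1331.5 - 3.5Ps. Setting this equal to supply: 1331.5 - 3.5Ps = -293 + 6Ps, so Ps = 171.
Buyers pay Pb = 171 − 57 = 114; x' = -293 + 6·171 = 733.
ΔCS = ½(607 + 733)(150 − 114) = 24120; ΔPS = ½(607 + 733)(171 − 150) = 14070.
Government spending = 57 × 733 = 41781.
DWL = ½ × 57 × (733 − 607) = 3591; fraction = 3591 / 41781 = 63/733.

DWL / government spending = 63/733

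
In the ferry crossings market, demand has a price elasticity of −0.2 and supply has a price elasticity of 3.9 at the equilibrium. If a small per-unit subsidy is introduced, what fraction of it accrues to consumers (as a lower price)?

For a small subsidy around the equilibrium, the benefit split depends on the relative slopes, which at a point are proportional to the elasticities.
Buyer share = εs/(εs + |εd|) = 3.9/(3.9 + 0.2) = 39/41; seller share = |εd|/(εs + |εd|) = 2/41.

Consumer share = 39/41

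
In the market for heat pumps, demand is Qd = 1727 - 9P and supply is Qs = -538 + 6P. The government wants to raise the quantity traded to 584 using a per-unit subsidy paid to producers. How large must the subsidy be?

Required subsidy s = 60 per unit

At Q = 584, invert demand for the buyer price: Pb = (1727 − 584)/9 = 127; invert supply for the seller price: Ps = (584 − (-538))/6 = 187.
The subsidy must fill the gap: s = Ps − Pb = 187 − 127 = 60.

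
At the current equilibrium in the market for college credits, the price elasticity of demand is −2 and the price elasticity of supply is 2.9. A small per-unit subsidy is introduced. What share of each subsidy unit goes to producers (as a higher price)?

Producer share = 20/49

For a small subsidy around the equilibrium, the benefit split depends on the relative slopes, which at a point are proportional to the elasticities.
Buyer share = εs/(εs + |εd|) = 2.9/(2.9 + 2) = 29/49; seller share = |εd|/(εs + |εd|) = 20/49.
So producers capture 20/49 of the subsidy.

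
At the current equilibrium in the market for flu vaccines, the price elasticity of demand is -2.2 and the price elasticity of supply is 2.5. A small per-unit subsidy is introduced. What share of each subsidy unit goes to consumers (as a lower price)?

Consumer share = 25/47

For a small subsidy around the equilibrium, the benefit split depends on the relative slopes, which at a point are proportional to the elasticities.
Buyer share = εs/(εs + |εd|) = 2.5/(2.5 + 2.2) = 25/47; seller share = |εd|/(εs + |εd|) = 22/47.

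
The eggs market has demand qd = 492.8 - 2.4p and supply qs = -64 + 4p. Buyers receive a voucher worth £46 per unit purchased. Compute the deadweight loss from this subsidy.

Deadweight loss = £1587

Pre-subsidy: 492.8 - 2.4p = -64 + 4p gives p* = 87, q* = 284.
With the rebate, buyers effectively pay pb = ps − 46, where ps is the price sellers receive.
Demand in terms of ps becomes qd = 492.8 − 2.4(ps − 46) = 603.2 - 2.4ps. Setting this equal to supply: 603.2 - 2.4ps = -64 + 4ps, so ps = 104.25.
Buyers pay pb = 104.25 − 46 = 58.25; q' = -64 + 4·104.25 = 353.
The subsidy expands output by 353 − 284 = 69 past the efficient level; on those units the gap between marginal cost and willingness to pay runs from 0 up to 46.
DWL = ½ × 46 × 69 = 1587.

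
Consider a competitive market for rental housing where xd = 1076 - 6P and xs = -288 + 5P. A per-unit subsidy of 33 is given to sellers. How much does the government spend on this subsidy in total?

Pre-subsidy: 1076 - 6P = -288 + 5P gives P* = 124, x* = 332.
With the subsidy, sellers receive Ps = Pb + 33 for each unit, where Pb is the price buyers pay.
Supply in terms of Pb becomes xs = -288 + 5(Pb + 33) = -123 + 5Pb. Setting this equal to demand: 1076 - 6Pb = -123 + 5Pb, so Pb = 109.
Sellers receive Ps = 109 + 33 = 142; x' = 1076 − 6·109 = 422.
Government outlay = subsidy × quantity = 33 × 422 = 13926.

Government cost = 13926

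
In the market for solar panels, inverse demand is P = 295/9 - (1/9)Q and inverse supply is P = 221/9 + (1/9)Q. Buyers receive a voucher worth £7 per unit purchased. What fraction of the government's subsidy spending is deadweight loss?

DWL / government spending = 63/274

Pre-subsidy: 295/9 - (1/9)Q = 221/9 + (1/9)Q gives Q* = 37 and P* = 86/3.
With the rebate, buyers effectively pay Pb = Ps − 7, where Ps is the price sellers receive.
On the curves, Pb = 295/9 - (1/9)Q and Ps = 221/9 + (1/9)Q; the wedge Ps − Pb = 7 gives 221/9 + (1/9)Q − (295/9 - (1/9)Q) = 7, so Q' = 68.5.
Then Pb = 295/9 − (1/9)·68.5 = 151/6 and Ps = 221/9 + (1/9)·68.5 = 193/6.
ΔCS = ½(37 + 68.5)(86/3 − 151/6) = 184.625; ΔPS = ½(37 + 68.5)(193/6 − 86/3) = 184.625.
Government spending = 7 × 68.5 = 479.5.
DWL = ½ × 7 × (68.5 − 37) = 110.25; fraction = 110.25 / 479.5 = 63/274.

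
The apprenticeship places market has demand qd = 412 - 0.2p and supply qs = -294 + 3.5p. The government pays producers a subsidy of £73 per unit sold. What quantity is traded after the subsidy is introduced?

Pre-subsidy: 412 - 0.2p = -294 + 3.5p gives p* = 7060/37, q* = 13832/37.
With the subsidy, sellers receive ps = pb + 73 for each unit, where pb is the price buyers pay.
Supply in terms of pb becomes qs = -294 + 3.5(pb + 73) = -38.5 + 3.5pb. Setting this equal to demand: 412 - 0.2pb = -38.5 + 3.5pb, so pb = 4505/37.
Sellers receive ps = 4505/37 + 73 = 7206/37; q' = 412 − 0.2·(4505/37) = 14343/37.

q' = 14343/37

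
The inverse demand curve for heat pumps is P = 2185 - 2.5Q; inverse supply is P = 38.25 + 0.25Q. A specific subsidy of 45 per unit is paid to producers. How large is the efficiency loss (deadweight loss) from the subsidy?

Pre-subsidy: 2185 - 2.5Q = 38.25 + 0.25Q gives Q* = 8587/11 and P* = 5135/22.
With the subsidy, sellers receive Ps = Pb + 45 for each unit, where Pb is the price buyers pay.
On the curves, Pb = 2185 - 2.5Q and Ps = 38.25 + 0.25Q; the wedge Ps − Pb = 45 gives 38.25 + 0.25Q − (2185 - 2.5Q) = 45, so Q' = 797.
Then Pb = 2185 − 2.5·797 = 192.5 and Ps = 38.25 + 0.25·797 = 237.5.
The subsidy expands output by 797 − 8587/11 = 180/11 past the efficient level; on those units the gap between marginal cost and willingness to pay runs from 0 up to 45.
DWL = ½ × 45 × 180/11 = 4050/11.

Deadweight loss = 4050/11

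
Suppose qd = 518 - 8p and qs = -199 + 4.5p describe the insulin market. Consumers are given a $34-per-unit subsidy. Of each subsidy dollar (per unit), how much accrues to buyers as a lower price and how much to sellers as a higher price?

Pre-subsidy: 518 - 8p = -199 + 4.5p gives p* = 57.36, q* = 59.12.
With the rebate, buyers effectively pay pb = ps − 34, where ps is the price sellers receive.
Demand in terms of ps becomes qd = 518 − 8(ps − 34) = 790 - 8ps. Setting this equal to supply: 790 - 8ps = -199 + 4.5ps, so ps = 79.12.
Buyers pay pb = 79.12 − 34 = 45.12; q' = -199 + 4.5·79.12 = 157.04.
Buyers' price falls by p* − pb = 57.36 − 45.12 = 12.24; sellers' price rises by ps − p* = 79.12 − 57.36 = 21.76.

Buyers gain $12.24 per unit; sellers gain $21.76 per unit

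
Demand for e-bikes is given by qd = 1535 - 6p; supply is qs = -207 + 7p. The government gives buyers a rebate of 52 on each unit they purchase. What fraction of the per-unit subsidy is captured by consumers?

Consumer share = 7/13

Pre-subsidy: 1535 - 6p = -207 + 7p gives p* = 134, q* = 731.
With the rebate, buyers effectively pay pb = ps − 52, where ps is the price sellers receive.
Demand in terms of ps becomes qd = 1535 − 6(ps − 52) = 1847 - 6ps. Setting this equal to supply: 1847 - 6ps = -207 + 7ps, so ps = 158.
Buyers pay pb = 158 − 52 = 106; q' = -207 + 7·158 = 899.
Buyers' price falls by p* − pb = 134 − 106 = 28; sellers' price rises by ps − p* = 158 − 134 = 24.
So consumers capture 28/52 = 7/13 of each unit of subsidy.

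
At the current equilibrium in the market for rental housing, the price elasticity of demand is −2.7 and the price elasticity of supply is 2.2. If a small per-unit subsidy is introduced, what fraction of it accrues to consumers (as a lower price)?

For a small subsidy around the equilibrium, the benefit split depends on the relative slopes, which at a point are proportional to the elasticities.
Buyer share = εs/(εs + |εd|) = 2.2/(2.2 + 2.7) = 22/49; seller share = |εd|/(εs + |εd|) = 27/49.

Consumer share = 22/49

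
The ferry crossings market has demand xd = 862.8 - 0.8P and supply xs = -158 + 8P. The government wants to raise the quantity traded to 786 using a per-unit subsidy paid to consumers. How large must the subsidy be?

Required subsidy s = 22 per unit

At x = 786, invert demand for the buyer price: Pb = (862.8 − 786)/0.8 = 96; invert supply for the seller price: Ps = (786 − (-158))/8 = 118.
The subsidy must fill the gap: s = Ps − Pb = 118 − 96 = 22.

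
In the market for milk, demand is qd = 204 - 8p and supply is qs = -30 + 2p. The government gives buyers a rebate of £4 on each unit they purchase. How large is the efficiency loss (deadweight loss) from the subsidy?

Pre-subsidy: 204 - 8p = -30 + 2p gives p* = 23.4, q* = 16.8.
With the rebate, buyers effectively pay pb = ps − 4, where ps is the price sellers receive.
Demand in terms of ps becomes qd = 204 − 8(ps − 4) = 236 - 8ps. Setting this equal to supply: 236 - 8ps = -30 + 2ps, so ps = 26.6.
Buyers pay pb = 26.6 − 4 = 22.6; q' = -30 + 2·26.6 = 23.2.
The subsidy expands output by 23.2 − 16.8 = 6.4 past the efficient level; on those units the gap between marginal cost and willingness to pay runs from 0 up to 4.
DWL = ½ × 4 × 6.4 = 12.8.

Deadweight loss = £12.8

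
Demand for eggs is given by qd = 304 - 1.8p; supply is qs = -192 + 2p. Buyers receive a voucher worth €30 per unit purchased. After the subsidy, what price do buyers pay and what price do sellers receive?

Pre-subsidy: 304 - 1.8p = -192 + 2p gives p* = 2480/19, q* = 1312/19.
With the rebate, buyers effectively pay pb = ps − 30, where ps is the price sellers receive.
Demand in terms of ps becomes qd = 304 − 1.8(ps − 30) = 358 - 1.8ps. Setting this equal to supply: 358 - 1.8ps = -192 + 2ps, so ps = 2750/19.
Buyers pay pb = 2750/19 − 30 = 2180/19; q' = -192 + 2·(2750/19) = 1852/19.

Buyers pay 2180/19; sellers receive 2750/19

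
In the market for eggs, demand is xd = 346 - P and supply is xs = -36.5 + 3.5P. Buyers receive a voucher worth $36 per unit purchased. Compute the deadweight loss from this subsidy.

Deadweight loss = $504

Pre-subsidy: 346 - P = -36.5 + 3.5P gives P* = 85, x* = 261.
With the rebate, buyers effectively pay Pb = Ps − 36, where Ps is the price sellers receive.
Demand in terms of Ps becomes xd = 346 − 1(Ps − 36) = 382 - Ps. Setting this equal to supply: 382 - Ps = -36.5 + 3.5Ps, so Ps = 93.
Buyers pay Pb = 93 − 36 = 57; x' = -36.5 + 3.5·93 = 289.
The subsidy expands output by 289 − 261 = 28 past the efficient level; on those units the gap between marginal cost and willingness to pay runs from 0 up to 36.
DWL = ½ × 36 × 28 = 504.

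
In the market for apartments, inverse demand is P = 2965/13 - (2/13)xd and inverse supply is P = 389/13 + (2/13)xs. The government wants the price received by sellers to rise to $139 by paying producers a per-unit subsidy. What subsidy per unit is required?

At a seller price of 139, quantity supplied is -194.5 + 6.5·139 = 709.
Buyers absorb 709 only when they pay Pb = 2965/13 − (2/13)·709 = 119.
s = Ps − Pb = 139 − 119 = 20.

Required subsidy s = $20 per unit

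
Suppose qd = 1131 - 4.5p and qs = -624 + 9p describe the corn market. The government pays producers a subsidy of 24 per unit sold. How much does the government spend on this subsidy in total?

Government cost = 14832

Pre-subsidy: 1131 - 4.5p = -624 + 9p gives p* = 130, q* = 546.
With the subsidy, sellers receive ps = pb + 24 for each unit, where pb is the price buyers pay.
Supply in terms of pb becomes qs = -624 + 9(pb + 24) = -408 + 9pb. Setting this equal to demand: 1131 - 4.5pb = -408 + 9pb, so pb = 114.
Sellers receive ps = 114 + 24 = 138; q' = 1131 − 4.5·114 = 618.
Government outlay = subsidy × quantity = 24 × 618 = 14832.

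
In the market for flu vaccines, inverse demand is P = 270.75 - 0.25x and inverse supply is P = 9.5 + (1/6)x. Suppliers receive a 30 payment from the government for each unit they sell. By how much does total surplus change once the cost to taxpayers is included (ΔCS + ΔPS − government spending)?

Pre-subsidy: 270.75 - 0.25x = 9.5 + (1/6)x gives x* = 627 and P* = 114.
With the subsidy, sellers receive Ps = Pb + 30 for each unit, where Pb is the price buyers pay.
On the curves, Pb = 270.75 - 0.25x and Ps = 9.5 + (1/6)x; the wedge Ps − Pb = 30 gives 9.5 + (1/6)x − (270.75 - 0.25x) = 30, so x' = 699.
Then Pb = 270.75 − 0.25·699 = 96 and Ps = 9.5 + (1/6)·699 = 126.
ΔCS = ½(627 + 699)(114 − 96) = 11934; ΔPS = ½(627 + 699)(126 − 114) = 7956.
Government spending = 30 × 699 = 20970.
Net change = 11934 + 7956 − 20970 = -1080. The loss equals the DWL triangle ½·30·72.

Net change in total surplus = -1080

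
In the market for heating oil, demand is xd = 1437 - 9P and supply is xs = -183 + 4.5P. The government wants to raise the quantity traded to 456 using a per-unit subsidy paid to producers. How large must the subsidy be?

At x = 456, invert demand for the buyer price: Pb = (1437 − 456)/9 = 109; invert supply for the seller price: Ps = (456 − (-183))/4.5 = 142.
The subsidy must fill the gap: s = Ps − Pb = 142 − 109 = 33.

Required subsidy s = 33 per unit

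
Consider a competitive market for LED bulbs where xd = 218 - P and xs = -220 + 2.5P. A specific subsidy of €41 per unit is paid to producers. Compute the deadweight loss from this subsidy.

Deadweight loss = 8405/14

Pre-subsidy: 218 - P = -220 + 2.5P gives P* = 876/7, x* = 650/7.
With the subsidy, sellers receive Ps = Pb + 41 for each unit, where Pb is the price buyers pay.
Supply in terms of Pb becomes xs = -220 + 2.5(Pb + 41) = -117.5 + 2.5Pb. Setting this equal to demand: 218 - Pb = -117.5 + 2.5Pb, so Pb = 671/7.
Sellers receive Ps = 671/7 + 41 = 958/7; x' = 218 − 1·(671/7) = 855/7.
The subsidy expands output by 855/7 − 650/7 = 205/7 past the efficient level; on those units the gap between marginal cost and willingness to pay runs from 0 up to 41.
DWL = ½ × 41 × 205/7 = 8405/14.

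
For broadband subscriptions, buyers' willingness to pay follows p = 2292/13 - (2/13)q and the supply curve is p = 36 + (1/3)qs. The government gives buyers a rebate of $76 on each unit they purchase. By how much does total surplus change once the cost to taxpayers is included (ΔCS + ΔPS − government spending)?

Pre-subsidy: 2292/13 - (2/13)q = 36 + (1/3)q gives q* = 288 and p* = 132.
With the rebate, buyers effectively pay pb = ps − 76, where ps is the price sellers receive.
On the curves, pb = 2292/13 - (2/13)q and ps = 36 + (1/3)q; the wedge ps − pb = 76 gives 36 + (1/3)q − (2292/13 - (2/13)q) = 76, so q' = 444.
Then pb = 2292/13 − (2/13)·444 = 108 and ps = 36 + (1/3)·444 = 184.
ΔCS = ½(288 + 444)(132 − 108) = 8784; ΔPS = ½(288 + 444)(184 − 132) = 19032.
Government spending = 76 × 444 = 33744.
Net change = 8784 + 19032 − 33744 = -5928. The loss equals the DWL triangle ½·76·156.

Net change in total surplus = -$5928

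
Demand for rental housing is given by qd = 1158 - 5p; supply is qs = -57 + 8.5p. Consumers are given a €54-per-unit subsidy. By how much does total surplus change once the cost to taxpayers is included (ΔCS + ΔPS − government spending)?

Pre-subsidy: 1158 - 5p = -57 + 8.5p gives p* = 90, q* = 708.
With the rebate, buyers effectively pay pb = ps − 54, where ps is the price sellers receive.
Demand in terms of ps becomes qd = 1158 − 5(ps − 54) = 1428 - 5ps. Setting this equal to supply: 1428 - 5ps = -57 + 8.5ps, so ps = 110.
Buyers pay pb = 110 − 54 = 56; q' = -57 + 8.5·110 = 878.
ΔCS = ½(708 + 878)(90 − 56) = 26962; ΔPS = ½(708 + 878)(110 − 90) = 15860.
Government spending = 54 × 878 = 47412.
Net change = 26962 + 15860 − 47412 = -4590. The loss equals the DWL triangle ½·54·170.

Net change in total surplus = -€4590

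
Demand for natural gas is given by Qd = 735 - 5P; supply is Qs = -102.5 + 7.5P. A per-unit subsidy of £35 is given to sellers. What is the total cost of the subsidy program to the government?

Government cost = £17675

Pre-subsidy: 735 - 5P = -102.5 + 7.5P gives P* = 67, Q* = 400.
With the subsidy, sellers receive Ps = Pb + 35 for each unit, where Pb is the price buyers pay.
Supply in terms of Pb becomes Qs = -102.5 + 7.5(Pb + 35) = 160 + 7.5Pb. Setting this equal to demand: 735 - 5Pb = 160 + 7.5Pb, so Pb = 46.
Sellers receive Ps = 46 + 35 = 81; Q' = 735 − 5·46 = 505.
Government outlay = subsidy × quantity = 35 × 505 = 17675.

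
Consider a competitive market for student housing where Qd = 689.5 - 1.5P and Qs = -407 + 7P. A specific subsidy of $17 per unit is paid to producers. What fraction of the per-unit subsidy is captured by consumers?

Consumer share = 14/17

Pre-subsidy: 689.5 - 1.5P = -407 + 7P gives P* = 129, Q* = 496.
With the subsidy, sellers receive Ps = Pb + 17 for each unit, where Pb is the price buyers pay.
Supply in terms of Pb becomes Qs = -407 + 7(Pb + 17) = -288 + 7Pb. Setting this equal to demand: 689.5 - 1.5Pb = -288 + 7Pb, so Pb = 115.
Sellers receive Ps = 115 + 17 = 132; Q' = 689.5 − 1.5·115 = 517.
Buyers' price falls by P* − Pb = 129 − 115 = 14; sellers' price rises by Ps − P* = 132 − 129 = 3.
So consumers capture 14/17 = 14/17 of each unit of subsidy.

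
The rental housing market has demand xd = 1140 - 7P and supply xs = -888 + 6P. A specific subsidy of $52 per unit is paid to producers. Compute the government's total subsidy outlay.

Pre-subsidy: 1140 - 7P = -888 + 6P gives P* = 156, x* = 48.
With the subsidy, sellers receive Ps = Pb + 52 for each unit, where Pb is the price buyers pay.
Supply in terms of Pb becomes xs = -888 + 6(Pb + 52) = -576 + 6Pb. Setting this equal to demand: 1140 - 7Pb = -576 + 6Pb, so Pb = 132.
Sellers receive Ps = 132 + 52 = 184; x' = 1140 − 7·132 = 216.
Government outlay = subsidy × quantity = 52 × 216 = 11232.

Government cost = $11232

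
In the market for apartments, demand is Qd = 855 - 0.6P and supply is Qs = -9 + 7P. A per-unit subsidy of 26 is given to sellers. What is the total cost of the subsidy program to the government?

Pre-subsidy: 855 - 0.6P = -9 + 7P gives P* = 2160/19, Q* = 14949/19.
With the subsidy, sellers receive Ps = Pb + 26 for each unit, where Pb is the price buyers pay.
Supply in terms of Pb becomes Qs = -9 + 7(Pb + 26) = 173 + 7Pb. Setting this equal to demand: 855 - 0.6Pb = 173 + 7Pb, so Pb = 1705/19.
Sellers receive Ps = 1705/19 + 26 = 2199/19; Q' = 855 − 0.6·(1705/19) = 15222/19.
Government outlay = subsidy × quantity = 26 × 15222/19 = 395772/19.

Government cost = 395772/19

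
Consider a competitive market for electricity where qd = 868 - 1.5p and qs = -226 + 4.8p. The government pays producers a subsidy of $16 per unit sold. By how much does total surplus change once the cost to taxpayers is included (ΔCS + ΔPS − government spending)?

Pre-subsidy: 868 - 1.5p = -226 + 4.8p gives p* = 10940/63, q* = 12758/21.
With the subsidy, sellers receive ps = pb + 16 for each unit, where pb is the price buyers pay.
Supply in terms of pb becomes qs = -226 + 4.8(pb + 16) = -149.2 + 4.8pb. Setting this equal to demand: 868 - 1.5pb = -149.2 + 4.8pb, so pb = 10172/63.
Sellers receive ps = 10172/63 + 16 = 11180/63; q' = 868 − 1.5·(10172/63) = 13142/21.
ΔCS = ½(12758/21 + 13142/21)(10940/63 − 10172/63) = 473600/63; ΔPS = ½(12758/21 + 13142/21)(11180/63 − 10940/63) = 148000/63.
Government spending = 16 × 13142/21 = 210272/21.
Net change = 473600/63 + 148000/63 − 210272/21 = -1024/7. The loss equals the DWL triangle ½·16·128/7.

Net change in total surplus = -1024/7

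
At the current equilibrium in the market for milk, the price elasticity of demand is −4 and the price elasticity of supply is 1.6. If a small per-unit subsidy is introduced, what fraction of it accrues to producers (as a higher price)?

For a small subsidy around the equilibrium, the benefit split depends on the relative slopes, which at a point are proportional to the elasticities.
Buyer share = εs/(εs + |εd|) = 1.6/(1.6 + 4) = 2/7; seller share = |εd|/(εs + |εd|) = 5/7.
So producers capture 5/7 of the subsidy.

Producer share = 5/7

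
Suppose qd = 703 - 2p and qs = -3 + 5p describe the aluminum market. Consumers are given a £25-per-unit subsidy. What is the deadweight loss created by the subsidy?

Deadweight loss = 3125/7

Pre-subsidy: 703 - 2p = -3 + 5p gives p* = 706/7, q* = 3509/7.
With the rebate, buyers effectively pay pb = ps − 25, where ps is the price sellers receive.
Demand in terms of ps becomes qd = 703 − 2(ps − 25) = 753 - 2ps. Setting this equal to supply: 753 - 2ps = -3 + 5ps, so ps = 108.
Buyers pay pb = 108 − 25 = 83; q' = -3 + 5·108 = 537.
The subsidy expands output by 537 − 3509/7 = 250/7 past the efficient level; on those units the gap between marginal cost and willingness to pay runs from 0 up to 25.
DWL = ½ × 25 × 250/7 = 3125/7.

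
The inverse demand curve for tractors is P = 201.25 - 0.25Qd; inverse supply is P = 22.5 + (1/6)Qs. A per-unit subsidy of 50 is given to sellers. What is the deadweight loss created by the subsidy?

Deadweight loss = 3000

Pre-subsidy: 201.25 - 0.25Q = 22.5 + (1/6)Q gives Q* = 429 and P* = 94.
With the subsidy, sellers receive Ps = Pb + 50 for each unit, where Pb is the price buyers pay.
On the curves, Pb = 201.25 - 0.25Q and Ps = 22.5 + (1/6)Q; the wedge Ps − Pb = 50 gives 22.5 + (1/6)Q − (201.25 - 0.25Q) = 50, so Q' = 549.
Then Pb = 201.25 − 0.25·549 = 64 and Ps = 22.5 + (1/6)·549 = 114.
The subsidy expands output by 549 − 429 = 120 past the efficient level; on those units the gap between marginal cost and willingness to pay runs from 0 up to 50.
DWL = ½ × 50 × 120 = 3000.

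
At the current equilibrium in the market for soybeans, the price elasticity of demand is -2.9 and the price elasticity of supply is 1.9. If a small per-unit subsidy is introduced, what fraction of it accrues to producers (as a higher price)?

For a small subsidy around the equilibrium, the benefit split depends on the relative slopes, which at a point are proportional to the elasticities.
Buyer share = εs/(εs + |εd|) = 1.9/(1.9 + 2.9) = 19/48; seller share = |εd|/(εs + |εd|) = 29/48.
So producers capture 29/48 of the subsidy.

Producer share = 29/48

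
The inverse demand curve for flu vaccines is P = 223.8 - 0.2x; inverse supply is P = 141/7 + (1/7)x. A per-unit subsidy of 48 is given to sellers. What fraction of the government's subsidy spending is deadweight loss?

Pre-subsidy: 223.8 - 0.2x = 141/7 + (1/7)x gives x* = 594 and P* = 105.
With the subsidy, sellers receive Ps = Pb + 48 for each unit, where Pb is the price buyers pay.
On the curves, Pb = 223.8 - 0.2x and Ps = 141/7 + (1/7)x; the wedge Ps − Pb = 48 gives 141/7 + (1/7)x − (223.8 - 0.2x) = 48, so x' = 734.
Then Pb = 223.8 − 0.2·734 = 77 and Ps = 141/7 + (1/7)·734 = 125.
ΔCS = ½(594 + 734)(105 − 77) = 18592; ΔPS = ½(594 + 734)(125 − 105) = 13280.
Government spending = 48 × 734 = 35232.
DWL = ½ × 48 × (734 − 594) = 3360; fraction = 3360 / 35232 = 35/367.

DWL / government spending = 35/367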